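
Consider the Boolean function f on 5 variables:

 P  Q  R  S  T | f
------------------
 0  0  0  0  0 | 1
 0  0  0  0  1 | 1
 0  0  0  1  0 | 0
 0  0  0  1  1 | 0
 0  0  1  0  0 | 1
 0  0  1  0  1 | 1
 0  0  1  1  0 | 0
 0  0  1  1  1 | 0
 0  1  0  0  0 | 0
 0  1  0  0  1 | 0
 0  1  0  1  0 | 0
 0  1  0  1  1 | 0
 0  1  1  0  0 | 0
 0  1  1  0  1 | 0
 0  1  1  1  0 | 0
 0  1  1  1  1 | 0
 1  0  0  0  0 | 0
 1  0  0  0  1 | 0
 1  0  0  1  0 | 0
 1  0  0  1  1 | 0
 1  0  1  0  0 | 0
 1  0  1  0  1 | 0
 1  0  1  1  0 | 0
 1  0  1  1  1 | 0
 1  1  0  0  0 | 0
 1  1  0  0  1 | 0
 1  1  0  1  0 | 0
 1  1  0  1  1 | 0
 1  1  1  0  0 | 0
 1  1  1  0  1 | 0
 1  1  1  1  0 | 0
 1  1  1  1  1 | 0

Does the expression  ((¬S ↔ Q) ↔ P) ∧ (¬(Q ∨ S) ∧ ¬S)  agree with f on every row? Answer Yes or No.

Yes

Evaluate ((¬S ↔ Q) ↔ P) ∧ (¬(Q ∨ S) ∧ ¬S) on each row and compare to f:
  P=0, Q=0, R=0, S=0, T=0: formula gives 1, f = 1 ✓
  P=0, Q=0, R=0, S=0, T=1: formula gives 1, f = 1 ✓
  P=0, Q=0, R=0, S=1, T=0: formula gives 0, f = 0 ✓
  P=0, Q=0, R=0, S=1, T=1: formula gives 0, f = 0 ✓
  … (the remaining 28 rows also agree.)
No disagreement on any input; they are logically equivalent.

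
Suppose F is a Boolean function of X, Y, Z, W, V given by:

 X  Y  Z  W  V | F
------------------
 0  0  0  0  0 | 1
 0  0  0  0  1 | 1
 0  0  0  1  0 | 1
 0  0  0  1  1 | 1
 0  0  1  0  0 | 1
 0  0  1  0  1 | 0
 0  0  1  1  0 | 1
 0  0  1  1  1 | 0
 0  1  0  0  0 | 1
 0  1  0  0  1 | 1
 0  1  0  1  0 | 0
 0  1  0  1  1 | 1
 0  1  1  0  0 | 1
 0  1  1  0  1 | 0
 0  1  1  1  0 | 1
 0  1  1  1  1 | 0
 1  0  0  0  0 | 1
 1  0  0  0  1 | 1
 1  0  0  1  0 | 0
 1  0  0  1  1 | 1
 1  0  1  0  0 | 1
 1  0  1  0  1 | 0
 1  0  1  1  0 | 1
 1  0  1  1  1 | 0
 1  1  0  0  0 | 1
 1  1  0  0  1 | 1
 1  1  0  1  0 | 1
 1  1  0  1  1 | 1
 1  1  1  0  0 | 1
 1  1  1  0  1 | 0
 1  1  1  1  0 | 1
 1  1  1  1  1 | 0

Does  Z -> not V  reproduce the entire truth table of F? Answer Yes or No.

Evaluate Z -> not V on each row and compare to F:
  X=0, Y=0, Z=0, W=0, V=0: formula gives 1, F = 1 ✓
  X=0, Y=0, Z=0, W=0, V=1: formula gives 1, F = 1 ✓
  X=0, Y=0, Z=0, W=1, V=0: formula gives 1, F = 1 ✓
  X=0, Y=0, Z=0, W=1, V=1: formula gives 1, F = 1 ✓
  …
  X=0, Y=1, Z=0, W=1, V=0: formula gives 1, but F = 0 ✗
Row (0,1,0,1,0) is a counterexample, so the formula is not equivalent to F.

No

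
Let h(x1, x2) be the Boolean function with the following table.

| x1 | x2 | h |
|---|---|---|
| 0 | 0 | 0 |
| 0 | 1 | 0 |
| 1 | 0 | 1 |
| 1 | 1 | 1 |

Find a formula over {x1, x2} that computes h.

h(x1, x2) = x1

The output simply equals x1.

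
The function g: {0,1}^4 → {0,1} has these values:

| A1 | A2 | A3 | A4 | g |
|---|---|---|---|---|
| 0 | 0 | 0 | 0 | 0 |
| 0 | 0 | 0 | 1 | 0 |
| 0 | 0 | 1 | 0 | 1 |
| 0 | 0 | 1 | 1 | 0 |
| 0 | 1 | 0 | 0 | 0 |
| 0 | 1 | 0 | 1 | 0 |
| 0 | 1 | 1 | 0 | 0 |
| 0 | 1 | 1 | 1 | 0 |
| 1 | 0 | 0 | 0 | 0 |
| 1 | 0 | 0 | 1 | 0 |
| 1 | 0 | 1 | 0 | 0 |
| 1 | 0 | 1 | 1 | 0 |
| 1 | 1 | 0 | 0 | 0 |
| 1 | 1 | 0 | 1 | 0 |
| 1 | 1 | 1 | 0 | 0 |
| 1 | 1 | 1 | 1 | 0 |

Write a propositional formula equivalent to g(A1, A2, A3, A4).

Only row (0,0,1,0) gives 1. That row's minterm ¬A1·¬A2·A3·¬A4 is g directly.

g(A1, A2, A3, A4) = ((A1' · A2') · A3) · A4'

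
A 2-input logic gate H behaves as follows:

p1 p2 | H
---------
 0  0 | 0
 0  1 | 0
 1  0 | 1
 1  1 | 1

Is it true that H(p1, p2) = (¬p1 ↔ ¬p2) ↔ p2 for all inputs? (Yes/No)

Test each input against both H and the formula:
  p1=0, p2=0: formula gives 0, H = 0 ✓
  p1=0, p2=1: formula gives 0, H = 0 ✓
  p1=1, p2=0: formula gives 1, H = 1 ✓
  p1=1, p2=1: formula gives 1, H = 1 ✓
Every row agrees, so the formula is equivalent.

Yes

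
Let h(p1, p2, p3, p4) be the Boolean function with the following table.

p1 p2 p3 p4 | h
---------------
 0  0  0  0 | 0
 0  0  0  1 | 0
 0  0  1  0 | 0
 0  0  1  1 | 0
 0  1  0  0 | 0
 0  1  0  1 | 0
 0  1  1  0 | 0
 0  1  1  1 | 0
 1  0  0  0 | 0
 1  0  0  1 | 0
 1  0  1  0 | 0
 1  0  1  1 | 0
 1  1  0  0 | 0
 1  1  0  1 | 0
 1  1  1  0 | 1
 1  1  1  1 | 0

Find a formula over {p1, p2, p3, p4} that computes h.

h(p1, p2, p3, p4) = ((p1 & p2) & p3) & ~p4

Only row (1,1,1,0) gives 1. That row's minterm p1·p2·p3·¬p4 is h directly.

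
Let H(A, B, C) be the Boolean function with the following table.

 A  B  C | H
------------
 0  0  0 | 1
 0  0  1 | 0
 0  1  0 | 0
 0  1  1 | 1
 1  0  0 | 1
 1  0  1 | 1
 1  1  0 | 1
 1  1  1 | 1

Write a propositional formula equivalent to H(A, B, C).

H is 0 on only 2 rows — (0,0,1), (0,1,0). Writing each as a minterm (¬A·¬B·C, ¬A·B·¬C) and OR-ing them characterizes exactly where H=0, so H is the negation of that disjunction.

H(A, B, C) = not (((not A and not B) and C) or ((not A and B) and not C))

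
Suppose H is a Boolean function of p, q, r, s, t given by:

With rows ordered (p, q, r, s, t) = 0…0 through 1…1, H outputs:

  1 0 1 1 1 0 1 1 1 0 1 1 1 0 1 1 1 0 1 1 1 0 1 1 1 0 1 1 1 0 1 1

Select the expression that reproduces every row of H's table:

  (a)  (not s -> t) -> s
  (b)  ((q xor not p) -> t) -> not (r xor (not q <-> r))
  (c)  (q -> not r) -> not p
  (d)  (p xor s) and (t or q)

(b) disagrees with H on (0,0,0,0,1) (formula → 1, table → 0); rule it out.
(c) disagrees with H on (0,0,0,0,1) (formula → 1, table → 0); rule it out.
(d) disagrees with H on (0,0,0,0,0) (formula → 0, table → 1); rule it out.
(a) is the remaining candidate, and it agrees with H on all 32 inputs.

a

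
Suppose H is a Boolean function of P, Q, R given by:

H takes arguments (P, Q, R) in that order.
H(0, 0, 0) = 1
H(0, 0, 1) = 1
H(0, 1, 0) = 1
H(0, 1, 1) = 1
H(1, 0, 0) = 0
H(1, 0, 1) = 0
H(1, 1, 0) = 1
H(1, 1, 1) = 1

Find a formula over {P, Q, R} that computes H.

H(P, Q, R) = ¬(((P ∧ ¬Q) ∧ ¬R) ∨ ((P ∧ ¬Q) ∧ R))

There are just 2 zero rows: (1,0,0), (1,0,1). Their minterms are P·¬Q·¬R, P·¬Q·R; the OR of those covers precisely the 0-outputs, and negating it yields H.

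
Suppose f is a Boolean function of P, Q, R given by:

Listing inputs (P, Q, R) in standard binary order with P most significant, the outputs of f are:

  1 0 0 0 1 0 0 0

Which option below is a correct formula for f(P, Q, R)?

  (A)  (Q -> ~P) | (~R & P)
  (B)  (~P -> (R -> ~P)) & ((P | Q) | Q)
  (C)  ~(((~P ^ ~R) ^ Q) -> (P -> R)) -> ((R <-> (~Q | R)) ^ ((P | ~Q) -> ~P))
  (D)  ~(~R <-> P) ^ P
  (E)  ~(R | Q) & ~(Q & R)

E

(A) disagrees with f on (0,0,1) (formula → 1, table → 0); rule it out.
(B) disagrees with f on (0,0,0) (formula → 0, table → 1); rule it out.
(C) disagrees with f on (0,0,1) (formula → 1, table → 0); rule it out.
(D) disagrees with f on (0,1,0) (formula → 1, table → 0); rule it out.
(E) is the remaining candidate, and it agrees with f on all 8 inputs.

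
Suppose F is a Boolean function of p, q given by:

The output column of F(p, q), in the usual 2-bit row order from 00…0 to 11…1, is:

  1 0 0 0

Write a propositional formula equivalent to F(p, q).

The output is 1 only when every input is 0 — NOR of all inputs.

F(p, q) = ~(p | q)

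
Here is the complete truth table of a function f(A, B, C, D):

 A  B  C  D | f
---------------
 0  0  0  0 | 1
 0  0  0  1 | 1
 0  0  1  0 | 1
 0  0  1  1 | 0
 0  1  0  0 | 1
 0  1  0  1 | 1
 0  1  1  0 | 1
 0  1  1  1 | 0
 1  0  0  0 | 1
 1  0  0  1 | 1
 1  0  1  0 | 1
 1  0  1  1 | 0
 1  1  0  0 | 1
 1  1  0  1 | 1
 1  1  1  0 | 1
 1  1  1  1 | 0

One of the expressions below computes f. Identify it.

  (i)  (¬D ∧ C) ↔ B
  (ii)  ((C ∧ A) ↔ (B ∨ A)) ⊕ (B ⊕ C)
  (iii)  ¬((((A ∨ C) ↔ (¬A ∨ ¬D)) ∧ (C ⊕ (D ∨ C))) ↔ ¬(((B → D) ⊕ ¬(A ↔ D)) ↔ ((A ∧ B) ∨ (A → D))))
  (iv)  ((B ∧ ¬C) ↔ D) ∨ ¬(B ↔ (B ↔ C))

iv

(i): at (0,0,1,0) it gives 0, but f = 1 — eliminated.
(ii): at (0,0,1,0) it gives 0, but f = 1 — eliminated.
(iii): at (0,0,0,0) it gives 0, but f = 1 — eliminated.
Only (iv) survives; checking it on all 16 rows confirms it matches f.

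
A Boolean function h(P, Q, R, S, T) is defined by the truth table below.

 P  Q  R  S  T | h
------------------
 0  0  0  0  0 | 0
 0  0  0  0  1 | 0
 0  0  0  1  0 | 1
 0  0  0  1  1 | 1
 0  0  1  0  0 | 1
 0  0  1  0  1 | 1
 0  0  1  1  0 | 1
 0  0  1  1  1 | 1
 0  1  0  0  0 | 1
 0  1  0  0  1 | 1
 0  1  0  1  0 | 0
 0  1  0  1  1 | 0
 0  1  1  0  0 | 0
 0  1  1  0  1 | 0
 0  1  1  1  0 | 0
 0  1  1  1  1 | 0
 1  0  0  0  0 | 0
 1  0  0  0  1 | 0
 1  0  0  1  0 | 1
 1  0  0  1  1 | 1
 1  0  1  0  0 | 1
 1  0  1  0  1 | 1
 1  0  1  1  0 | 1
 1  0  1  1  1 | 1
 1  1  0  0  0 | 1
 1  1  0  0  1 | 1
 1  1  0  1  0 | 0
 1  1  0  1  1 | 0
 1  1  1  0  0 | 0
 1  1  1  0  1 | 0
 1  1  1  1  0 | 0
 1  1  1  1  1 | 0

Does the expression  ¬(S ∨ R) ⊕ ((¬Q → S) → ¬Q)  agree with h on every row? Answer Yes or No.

Yes

Evaluate ¬(S ∨ R) ⊕ ((¬Q → S) → ¬Q) on each row and compare to h:
  P=0, Q=0, R=0, S=0, T=0: formula gives 0, h = 0 ✓
  P=0, Q=0, R=0, S=0, T=1: formula gives 0, h = 0 ✓
  P=0, Q=0, R=0, S=1, T=0: formula gives 1, h = 1 ✓
  P=0, Q=0, R=0, S=1, T=1: formula gives 1, h = 1 ✓
  …and likewise for the remaining 28 rows.
Every row agrees, so the formula is equivalent.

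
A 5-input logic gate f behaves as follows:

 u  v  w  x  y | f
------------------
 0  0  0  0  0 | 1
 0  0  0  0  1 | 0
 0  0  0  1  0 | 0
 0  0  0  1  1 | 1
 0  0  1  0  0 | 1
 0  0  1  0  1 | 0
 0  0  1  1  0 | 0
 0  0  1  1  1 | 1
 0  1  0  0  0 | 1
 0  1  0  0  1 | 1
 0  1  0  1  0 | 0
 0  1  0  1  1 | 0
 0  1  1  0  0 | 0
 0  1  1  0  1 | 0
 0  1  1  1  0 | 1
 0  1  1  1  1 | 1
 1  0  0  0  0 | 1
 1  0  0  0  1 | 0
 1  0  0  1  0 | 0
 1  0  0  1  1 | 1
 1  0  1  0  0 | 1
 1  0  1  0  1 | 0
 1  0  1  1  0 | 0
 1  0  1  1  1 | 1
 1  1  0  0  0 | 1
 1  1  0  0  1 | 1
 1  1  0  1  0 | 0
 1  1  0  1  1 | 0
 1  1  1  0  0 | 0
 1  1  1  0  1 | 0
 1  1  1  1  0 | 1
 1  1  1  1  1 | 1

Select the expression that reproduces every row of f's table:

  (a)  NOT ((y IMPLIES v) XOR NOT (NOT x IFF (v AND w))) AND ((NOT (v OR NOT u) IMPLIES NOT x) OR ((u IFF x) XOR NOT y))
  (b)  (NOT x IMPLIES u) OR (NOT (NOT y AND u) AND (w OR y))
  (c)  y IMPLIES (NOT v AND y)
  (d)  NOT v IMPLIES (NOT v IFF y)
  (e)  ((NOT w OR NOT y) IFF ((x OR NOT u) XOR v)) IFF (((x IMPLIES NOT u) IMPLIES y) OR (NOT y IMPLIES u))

a

(b): at (0,0,0,0,0) it gives 0, but f = 1 — eliminated.
(c): at (0,0,0,0,1) it gives 1, but f = 0 — eliminated.
(d): at (0,0,0,0,0) it gives 0, but f = 1 — eliminated.
(e): at (0,0,0,0,0) it gives 0, but f = 1 — eliminated.
(a) is the remaining candidate, and it agrees with f on all 32 inputs.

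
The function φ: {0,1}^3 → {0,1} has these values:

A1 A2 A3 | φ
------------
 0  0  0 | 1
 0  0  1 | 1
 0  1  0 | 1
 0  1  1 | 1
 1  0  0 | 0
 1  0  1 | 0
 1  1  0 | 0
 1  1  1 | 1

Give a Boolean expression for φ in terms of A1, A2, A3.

φ is 0 on only 3 rows — (1,0,0), (1,0,1), (1,1,0). Writing each as a minterm (A1·¬A2·¬A3, A1·¬A2·A3, A1·A2·¬A3) and OR-ing them characterizes exactly where φ=0, so φ is the negation of that disjunction.

φ(A1, A2, A3) = not ((((A1 and not A2) and not A3) or ((A1 and not A2) and A3)) or ((A1 and A2) and not A3))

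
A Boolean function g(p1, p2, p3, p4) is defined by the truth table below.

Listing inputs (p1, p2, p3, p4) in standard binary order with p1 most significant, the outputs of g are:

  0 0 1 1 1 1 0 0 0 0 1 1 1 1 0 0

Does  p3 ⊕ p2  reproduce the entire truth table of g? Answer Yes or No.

Test each input against both g and the formula:
  p1=0, p2=0, p3=0, p4=0: formula gives 0, g = 0 ✓
  p1=0, p2=0, p3=0, p4=1: formula gives 0, g = 0 ✓
  p1=0, p2=0, p3=1, p4=0: formula gives 1, g = 1 ✓
  p1=0, p2=0, p3=1, p4=1: formula gives 1, g = 1 ✓
  … (the remaining 12 rows also agree.)
No disagreement on any input; they are logically equivalent.

Yes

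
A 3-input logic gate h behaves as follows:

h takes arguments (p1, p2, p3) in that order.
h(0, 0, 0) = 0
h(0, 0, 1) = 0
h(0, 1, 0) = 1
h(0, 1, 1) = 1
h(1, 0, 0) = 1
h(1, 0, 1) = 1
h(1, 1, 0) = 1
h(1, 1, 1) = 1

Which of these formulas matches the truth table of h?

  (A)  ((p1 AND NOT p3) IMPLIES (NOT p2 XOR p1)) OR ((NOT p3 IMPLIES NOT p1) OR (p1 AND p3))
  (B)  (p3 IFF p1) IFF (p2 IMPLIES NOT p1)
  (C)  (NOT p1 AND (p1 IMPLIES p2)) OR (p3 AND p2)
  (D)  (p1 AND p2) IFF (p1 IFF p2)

(A): at (0,0,0) it gives 1, but h = 0 — eliminated.
(B): at (0,0,0) it gives 1, but h = 0 — eliminated.
(C): at (0,0,0) it gives 1, but h = 0 — eliminated.
Only (D) survives; checking it on all 8 rows confirms it matches h.

D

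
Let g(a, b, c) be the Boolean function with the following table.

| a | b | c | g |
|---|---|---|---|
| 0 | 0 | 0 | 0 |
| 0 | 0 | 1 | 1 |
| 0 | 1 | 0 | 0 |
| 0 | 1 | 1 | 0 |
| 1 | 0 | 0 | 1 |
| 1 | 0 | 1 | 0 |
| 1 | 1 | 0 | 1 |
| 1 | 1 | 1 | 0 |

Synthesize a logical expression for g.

Collect the rows where g=1 — (0,0,1), (1,0,0), (1,1,0) — and write one minterm per row: ¬a·¬b·c, a·¬b·¬c, a·b·¬c. Their union (logical OR) reproduces the table exactly.

g(a, b, c) = (((¬a ∧ ¬b) ∧ c) ∨ ((a ∧ ¬b) ∧ ¬c)) ∨ ((a ∧ b) ∧ ¬c)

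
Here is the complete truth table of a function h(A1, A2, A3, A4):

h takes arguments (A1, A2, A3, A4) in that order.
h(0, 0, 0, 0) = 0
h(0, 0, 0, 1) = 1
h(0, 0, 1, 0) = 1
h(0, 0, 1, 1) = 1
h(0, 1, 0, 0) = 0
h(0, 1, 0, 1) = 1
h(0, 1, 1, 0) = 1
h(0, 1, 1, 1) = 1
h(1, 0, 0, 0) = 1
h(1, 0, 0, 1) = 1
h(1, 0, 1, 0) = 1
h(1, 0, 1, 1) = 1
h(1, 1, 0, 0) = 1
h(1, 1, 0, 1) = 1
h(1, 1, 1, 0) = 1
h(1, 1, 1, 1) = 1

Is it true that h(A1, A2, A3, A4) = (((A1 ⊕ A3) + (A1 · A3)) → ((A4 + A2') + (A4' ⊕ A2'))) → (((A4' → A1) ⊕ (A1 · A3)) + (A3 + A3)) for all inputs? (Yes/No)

Test each input against both h and the formula:
  A1=0, A2=0, A3=0, A4=0: formula gives 0, h = 0 ✓
  A1=0, A2=0, A3=0, A4=1: formula gives 1, h = 1 ✓
  A1=0, A2=0, A3=1, A4=0: formula gives 1, h = 1 ✓
  A1=0, A2=0, A3=1, A4=1: formula gives 1, h = 1 ✓
  … (the remaining 12 rows also agree.)
Every row agrees, so the formula is equivalent.

Yes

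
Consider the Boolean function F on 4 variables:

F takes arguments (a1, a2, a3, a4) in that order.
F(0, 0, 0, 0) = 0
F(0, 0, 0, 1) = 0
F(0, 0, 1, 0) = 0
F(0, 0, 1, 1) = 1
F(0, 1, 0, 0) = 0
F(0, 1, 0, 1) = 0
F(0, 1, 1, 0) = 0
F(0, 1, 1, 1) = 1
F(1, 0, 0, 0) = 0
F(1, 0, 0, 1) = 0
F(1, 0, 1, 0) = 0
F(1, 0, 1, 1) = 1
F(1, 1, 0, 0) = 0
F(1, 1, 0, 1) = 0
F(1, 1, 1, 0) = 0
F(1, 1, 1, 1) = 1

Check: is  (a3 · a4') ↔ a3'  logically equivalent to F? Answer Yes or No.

Test each input against both F and the formula:
  a1=0, a2=0, a3=0, a4=0: formula gives 0, F = 0 ✓
  a1=0, a2=0, a3=0, a4=1: formula gives 0, F = 0 ✓
  a1=0, a2=0, a3=1, a4=0: formula gives 0, F = 0 ✓
  a1=0, a2=0, a3=1, a4=1: formula gives 1, F = 1 ✓
  …and likewise for the remaining 12 rows.
No disagreement on any input; they are logically equivalent.

Yes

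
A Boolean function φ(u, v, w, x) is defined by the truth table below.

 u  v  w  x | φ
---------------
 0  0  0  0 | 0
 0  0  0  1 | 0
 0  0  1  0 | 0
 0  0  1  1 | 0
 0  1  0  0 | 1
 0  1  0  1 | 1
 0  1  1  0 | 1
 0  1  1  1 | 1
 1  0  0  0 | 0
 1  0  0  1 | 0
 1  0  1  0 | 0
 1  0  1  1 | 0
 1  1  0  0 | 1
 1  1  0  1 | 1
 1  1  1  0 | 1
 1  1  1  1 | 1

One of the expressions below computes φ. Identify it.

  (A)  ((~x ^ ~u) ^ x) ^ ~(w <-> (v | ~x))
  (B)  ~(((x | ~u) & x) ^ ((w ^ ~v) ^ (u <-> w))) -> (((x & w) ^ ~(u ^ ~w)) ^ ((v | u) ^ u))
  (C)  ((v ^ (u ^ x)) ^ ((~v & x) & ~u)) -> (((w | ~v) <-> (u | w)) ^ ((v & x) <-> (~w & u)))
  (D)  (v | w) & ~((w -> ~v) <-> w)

D

(A) disagrees with φ on (0,0,0,0) (formula → 1, table → 0); rule it out.
(B) disagrees with φ on (0,0,0,1) (formula → 1, table → 0); rule it out.
(C) disagrees with φ on (0,0,0,0) (formula → 1, table → 0); rule it out.
Only (D) survives; checking it on all 16 rows confirms it matches φ.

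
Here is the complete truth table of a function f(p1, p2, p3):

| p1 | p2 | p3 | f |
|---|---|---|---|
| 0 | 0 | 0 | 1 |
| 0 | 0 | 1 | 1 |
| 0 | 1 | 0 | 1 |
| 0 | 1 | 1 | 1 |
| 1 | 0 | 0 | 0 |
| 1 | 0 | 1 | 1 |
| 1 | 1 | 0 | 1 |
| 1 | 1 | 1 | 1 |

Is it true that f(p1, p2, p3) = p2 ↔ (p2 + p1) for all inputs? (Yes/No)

Evaluate p2 ↔ (p2 + p1) on each row and compare to f:
  p1=0, p2=0, p3=0: formula gives 1, f = 1 ✓
  p1=0, p2=0, p3=1: formula gives 1, f = 1 ✓
  p1=0, p2=1, p3=0: formula gives 1, f = 1 ✓
  p1=0, p2=1, p3=1: formula gives 1, f = 1 ✓
  p1=1, p2=0, p3=0: formula gives 0, f = 0 ✓
  p1=1, p2=0, p3=1: formula gives 0, but f = 1 ✗
Row (1,0,1) is a counterexample, so the formula is not equivalent to f.

No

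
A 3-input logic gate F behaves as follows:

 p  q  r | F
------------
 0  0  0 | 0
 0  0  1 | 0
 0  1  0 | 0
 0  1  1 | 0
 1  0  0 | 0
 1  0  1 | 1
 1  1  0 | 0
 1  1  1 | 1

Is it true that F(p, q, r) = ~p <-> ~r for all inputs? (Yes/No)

No

Check the formula against F row by row:
  p=0, q=0, r=0: formula gives 1, but F = 0 ✗
Since they disagree at (0,0,0), the expression is not a correct formula for F.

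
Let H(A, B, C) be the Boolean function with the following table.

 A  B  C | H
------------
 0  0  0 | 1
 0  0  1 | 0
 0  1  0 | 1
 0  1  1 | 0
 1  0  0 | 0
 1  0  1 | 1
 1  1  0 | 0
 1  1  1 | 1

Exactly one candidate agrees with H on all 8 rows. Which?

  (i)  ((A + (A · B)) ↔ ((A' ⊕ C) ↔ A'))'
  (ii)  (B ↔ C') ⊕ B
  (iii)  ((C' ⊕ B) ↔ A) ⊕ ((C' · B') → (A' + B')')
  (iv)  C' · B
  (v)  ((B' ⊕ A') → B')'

(ii) fails at (0,0,0): the formula yields 0, H is 1.
(iii) fails at (0,0,0): the formula yields 0, H is 1.
(iv) fails at (0,0,0): the formula yields 0, H is 1.
(v) fails at (0,0,0): the formula yields 0, H is 1.
(i) is the remaining candidate, and it agrees with H on all 8 inputs.

i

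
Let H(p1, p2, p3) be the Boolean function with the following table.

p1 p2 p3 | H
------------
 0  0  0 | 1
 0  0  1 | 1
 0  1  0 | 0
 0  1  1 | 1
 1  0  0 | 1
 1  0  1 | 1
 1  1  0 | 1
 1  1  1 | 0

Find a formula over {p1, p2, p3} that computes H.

H is 0 on only 2 rows — (0,1,0), (1,1,1). Writing each as a minterm (¬p1·p2·¬p3, p1·p2·p3) and OR-ing them characterizes exactly where H=0, so H is the negation of that disjunction.

H(p1, p2, p3) = (((p1' · p2) · p3') + ((p1 · p2) · p3))'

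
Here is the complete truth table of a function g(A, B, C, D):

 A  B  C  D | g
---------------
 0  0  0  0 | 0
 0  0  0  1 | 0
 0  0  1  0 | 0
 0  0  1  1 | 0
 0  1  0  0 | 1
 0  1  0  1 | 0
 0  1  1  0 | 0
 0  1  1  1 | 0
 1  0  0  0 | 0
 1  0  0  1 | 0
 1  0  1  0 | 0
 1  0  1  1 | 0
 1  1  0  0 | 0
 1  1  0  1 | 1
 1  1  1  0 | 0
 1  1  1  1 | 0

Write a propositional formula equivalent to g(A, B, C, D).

Collect the rows where g=1 — (0,1,0,0), (1,1,0,1) — and write one minterm per row: ¬A·B·¬C·¬D, A·B·¬C·D. Their union (logical OR) reproduces the table exactly.

g(A, B, C, D) = (((A' · B) · C') · D') + (((A · B) · C') · D)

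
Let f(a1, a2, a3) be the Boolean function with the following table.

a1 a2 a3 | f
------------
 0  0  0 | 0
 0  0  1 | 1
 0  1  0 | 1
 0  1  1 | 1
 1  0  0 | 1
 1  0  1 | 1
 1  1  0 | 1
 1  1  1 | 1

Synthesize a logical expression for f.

f(a1, a2, a3) = (a1 | a2) | a3

The output is 1 whenever at least one input is 1 — the OR of all inputs.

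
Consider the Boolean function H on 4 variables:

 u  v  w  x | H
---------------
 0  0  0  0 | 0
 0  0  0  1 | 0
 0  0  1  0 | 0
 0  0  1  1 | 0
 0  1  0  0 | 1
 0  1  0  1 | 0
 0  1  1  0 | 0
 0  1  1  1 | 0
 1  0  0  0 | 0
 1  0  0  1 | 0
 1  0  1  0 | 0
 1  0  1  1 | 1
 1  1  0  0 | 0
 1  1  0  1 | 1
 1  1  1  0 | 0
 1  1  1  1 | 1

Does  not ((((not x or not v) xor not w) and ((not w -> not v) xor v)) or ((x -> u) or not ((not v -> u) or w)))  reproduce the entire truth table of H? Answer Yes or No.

No

Evaluate not ((((not x or not v) xor not w) and ((not w -> not v) xor v)) or ((x -> u) or not ((not v -> u) or w))) on each row and compare to H:
  u=0, v=0, w=0, x=0: formula gives 0, H = 0 ✓
  u=0, v=0, w=0, x=1: formula gives 0, H = 0 ✓
  u=0, v=0, w=1, x=0: formula gives 0, H = 0 ✓
  u=0, v=0, w=1, x=1: formula gives 0, H = 0 ✓
  u=0, v=1, w=0, x=0: formula gives 0, but H = 1 ✗
A single disagreement suffices: at (0,1,0,0) they differ, so the formula does not compute H.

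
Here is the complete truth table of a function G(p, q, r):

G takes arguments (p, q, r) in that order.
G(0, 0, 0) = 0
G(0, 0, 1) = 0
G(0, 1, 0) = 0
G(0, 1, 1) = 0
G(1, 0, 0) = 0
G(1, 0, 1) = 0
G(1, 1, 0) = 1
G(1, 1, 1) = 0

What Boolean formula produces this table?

G is 1 on exactly one input, (1,1,0), whose minterm is p·q·¬r. So G is just that conjunction.

G(p, q, r) = (p · q) · r'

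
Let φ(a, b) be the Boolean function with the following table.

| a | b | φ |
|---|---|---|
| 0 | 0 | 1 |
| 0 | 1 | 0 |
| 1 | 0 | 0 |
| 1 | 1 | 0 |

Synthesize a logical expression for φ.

φ is 1 on exactly one input, (0,0), whose minterm is ¬a·¬b. So φ is just that conjunction.

φ(a, b) = ¬a ∧ ¬b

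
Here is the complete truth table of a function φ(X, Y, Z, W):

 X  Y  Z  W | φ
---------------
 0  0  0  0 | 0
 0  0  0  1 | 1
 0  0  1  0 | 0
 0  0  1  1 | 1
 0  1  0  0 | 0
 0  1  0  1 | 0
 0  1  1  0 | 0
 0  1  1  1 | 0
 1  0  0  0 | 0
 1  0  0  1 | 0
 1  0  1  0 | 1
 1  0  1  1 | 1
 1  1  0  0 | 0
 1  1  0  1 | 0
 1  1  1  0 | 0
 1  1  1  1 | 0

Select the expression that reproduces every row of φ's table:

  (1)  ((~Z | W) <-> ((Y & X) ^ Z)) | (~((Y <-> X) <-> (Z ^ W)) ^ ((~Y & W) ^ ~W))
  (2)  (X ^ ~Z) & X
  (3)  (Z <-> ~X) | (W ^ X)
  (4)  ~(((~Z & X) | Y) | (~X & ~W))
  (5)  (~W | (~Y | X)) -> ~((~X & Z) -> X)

4

(1) fails at (0,0,1,0): the formula yields 1, φ is 0.
(2) fails at (0,0,0,1): the formula yields 0, φ is 1.
(3) fails at (0,0,1,0): the formula yields 1, φ is 0.
(5) fails at (0,0,0,1): the formula yields 0, φ is 1.
That leaves (4). Evaluating it on every row reproduces the table of φ exactly.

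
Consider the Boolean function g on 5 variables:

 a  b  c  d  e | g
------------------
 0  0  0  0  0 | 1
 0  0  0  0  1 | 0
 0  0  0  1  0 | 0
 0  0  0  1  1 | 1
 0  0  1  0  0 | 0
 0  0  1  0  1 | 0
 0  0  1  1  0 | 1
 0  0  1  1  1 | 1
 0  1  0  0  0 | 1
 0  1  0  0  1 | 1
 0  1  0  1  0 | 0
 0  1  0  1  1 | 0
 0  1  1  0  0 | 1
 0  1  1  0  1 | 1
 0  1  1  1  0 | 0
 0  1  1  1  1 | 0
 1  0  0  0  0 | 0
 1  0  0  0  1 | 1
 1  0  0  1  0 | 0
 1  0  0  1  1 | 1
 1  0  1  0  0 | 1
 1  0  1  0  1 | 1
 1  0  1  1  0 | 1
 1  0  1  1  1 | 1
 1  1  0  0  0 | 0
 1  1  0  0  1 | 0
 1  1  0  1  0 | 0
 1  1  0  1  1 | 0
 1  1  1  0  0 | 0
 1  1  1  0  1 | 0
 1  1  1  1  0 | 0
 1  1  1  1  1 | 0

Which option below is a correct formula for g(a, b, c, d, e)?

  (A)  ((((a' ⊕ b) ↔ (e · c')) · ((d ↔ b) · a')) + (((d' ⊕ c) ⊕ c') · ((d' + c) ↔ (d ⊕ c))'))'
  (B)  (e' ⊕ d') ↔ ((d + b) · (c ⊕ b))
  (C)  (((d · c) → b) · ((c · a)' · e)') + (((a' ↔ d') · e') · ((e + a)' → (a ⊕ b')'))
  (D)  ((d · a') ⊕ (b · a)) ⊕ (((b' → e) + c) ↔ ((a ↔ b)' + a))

(A) fails at (0,0,0,1,1): the formula yields 0, g is 1.
(B) fails at (0,0,1,0,0): the formula yields 1, g is 0.
(C) fails at (0,0,0,1,0): the formula yields 1, g is 0.
Only (D) survives; checking it on all 32 rows confirms it matches g.

D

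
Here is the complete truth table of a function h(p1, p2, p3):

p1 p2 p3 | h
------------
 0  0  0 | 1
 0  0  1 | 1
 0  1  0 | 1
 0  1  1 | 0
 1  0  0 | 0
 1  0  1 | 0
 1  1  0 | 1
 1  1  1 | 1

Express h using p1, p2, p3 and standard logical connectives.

h is 0 on only 3 rows — (0,1,1), (1,0,0), (1,0,1). Writing each as a minterm (¬p1·p2·p3, p1·¬p2·¬p3, p1·¬p2·p3) and OR-ing them characterizes exactly where h=0, so h is the negation of that disjunction.

h(p1, p2, p3) = ((((p1' · p2) · p3) + ((p1 · p2') · p3')) + ((p1 · p2') · p3))'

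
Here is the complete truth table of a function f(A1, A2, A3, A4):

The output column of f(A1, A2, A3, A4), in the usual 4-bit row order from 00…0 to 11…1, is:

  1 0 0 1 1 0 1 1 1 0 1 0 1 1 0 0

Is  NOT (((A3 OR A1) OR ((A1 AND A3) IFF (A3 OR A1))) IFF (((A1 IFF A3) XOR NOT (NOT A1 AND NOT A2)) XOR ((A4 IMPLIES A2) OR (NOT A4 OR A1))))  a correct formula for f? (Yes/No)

No

Test each input against both f and the formula:
  A1=0, A2=0, A3=0, A4=0: formula gives 1, f = 1 ✓
  A1=0, A2=0, A3=0, A4=1: formula gives 0, f = 0 ✓
  A1=0, A2=0, A3=1, A4=0: formula gives 0, f = 0 ✓
  A1=0, A2=0, A3=1, A4=1: formula gives 1, f = 1 ✓
  A1=0, A2=1, A3=0, A4=0: formula gives 0, but f = 1 ✗
Row (0,1,0,0) is a counterexample, so the formula is not equivalent to f.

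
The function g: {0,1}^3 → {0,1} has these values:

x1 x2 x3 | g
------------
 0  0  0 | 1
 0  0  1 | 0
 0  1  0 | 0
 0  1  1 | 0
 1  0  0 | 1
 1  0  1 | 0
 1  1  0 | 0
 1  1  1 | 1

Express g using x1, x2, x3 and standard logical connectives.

g=1 on 3 inputs: (0,0,0), (1,0,0), (1,1,1). Reading each as a conjunction of literals (¬x1·¬x2·¬x3, x1·¬x2·¬x3, x1·x2·x3) and taking the OR gives the canonical DNF.

g(x1, x2, x3) = (((NOT x1 AND NOT x2) AND NOT x3) OR ((x1 AND NOT x2) AND NOT x3)) OR ((x1 AND x2) AND x3)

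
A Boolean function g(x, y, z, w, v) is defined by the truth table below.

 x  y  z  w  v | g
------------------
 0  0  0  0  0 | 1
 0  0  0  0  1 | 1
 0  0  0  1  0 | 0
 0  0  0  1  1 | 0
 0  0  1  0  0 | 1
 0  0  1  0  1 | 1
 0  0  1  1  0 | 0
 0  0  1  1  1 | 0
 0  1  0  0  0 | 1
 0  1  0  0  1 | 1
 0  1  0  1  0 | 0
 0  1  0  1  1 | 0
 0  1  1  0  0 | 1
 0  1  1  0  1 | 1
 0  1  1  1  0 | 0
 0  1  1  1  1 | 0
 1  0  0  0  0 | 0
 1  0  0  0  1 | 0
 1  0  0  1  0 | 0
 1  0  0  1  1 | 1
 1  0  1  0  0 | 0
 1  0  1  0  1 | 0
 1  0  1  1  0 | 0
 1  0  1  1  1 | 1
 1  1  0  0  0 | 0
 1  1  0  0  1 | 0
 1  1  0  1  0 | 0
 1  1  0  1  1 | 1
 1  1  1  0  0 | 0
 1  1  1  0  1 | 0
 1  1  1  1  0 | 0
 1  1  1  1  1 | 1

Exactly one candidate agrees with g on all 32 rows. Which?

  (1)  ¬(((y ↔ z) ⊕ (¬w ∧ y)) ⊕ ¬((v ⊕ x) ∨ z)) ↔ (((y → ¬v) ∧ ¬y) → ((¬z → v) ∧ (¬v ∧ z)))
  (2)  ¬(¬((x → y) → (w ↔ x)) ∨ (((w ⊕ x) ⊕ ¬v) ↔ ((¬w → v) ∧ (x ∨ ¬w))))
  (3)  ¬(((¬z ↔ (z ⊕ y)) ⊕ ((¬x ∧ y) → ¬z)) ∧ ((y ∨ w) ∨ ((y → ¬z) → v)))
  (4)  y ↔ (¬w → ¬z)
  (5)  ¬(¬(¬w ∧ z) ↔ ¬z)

2

(1) disagrees with g on (0,0,0,0,0) (formula → 0, table → 1); rule it out.
(3) disagrees with g on (0,0,0,0,1) (formula → 0, table → 1); rule it out.
(4) disagrees with g on (0,0,0,0,0) (formula → 0, table → 1); rule it out.
(5) disagrees with g on (0,0,0,0,0) (formula → 0, table → 1); rule it out.
Only (2) survives; checking it on all 32 rows confirms it matches g.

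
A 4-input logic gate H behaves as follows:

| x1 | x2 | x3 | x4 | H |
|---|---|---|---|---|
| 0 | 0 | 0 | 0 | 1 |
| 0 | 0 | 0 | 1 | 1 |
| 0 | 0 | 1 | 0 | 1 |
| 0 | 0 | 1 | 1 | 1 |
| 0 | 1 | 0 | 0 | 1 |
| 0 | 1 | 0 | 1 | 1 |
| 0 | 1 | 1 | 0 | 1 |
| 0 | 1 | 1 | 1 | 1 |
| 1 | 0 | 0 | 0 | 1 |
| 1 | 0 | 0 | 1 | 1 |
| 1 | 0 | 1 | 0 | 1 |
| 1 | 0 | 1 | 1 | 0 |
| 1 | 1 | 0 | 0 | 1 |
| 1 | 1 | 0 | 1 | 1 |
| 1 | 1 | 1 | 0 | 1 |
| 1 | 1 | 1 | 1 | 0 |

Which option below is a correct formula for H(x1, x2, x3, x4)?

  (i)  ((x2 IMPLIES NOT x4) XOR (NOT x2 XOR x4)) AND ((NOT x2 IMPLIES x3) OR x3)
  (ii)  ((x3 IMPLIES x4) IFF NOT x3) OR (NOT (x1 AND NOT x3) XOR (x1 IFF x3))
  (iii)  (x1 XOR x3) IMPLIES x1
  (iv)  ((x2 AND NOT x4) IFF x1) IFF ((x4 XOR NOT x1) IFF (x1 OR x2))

(i) fails at (0,0,0,0): the formula yields 0, H is 1.
(iii) fails at (0,0,1,0): the formula yields 0, H is 1.
(iv) fails at (0,0,0,0): the formula yields 0, H is 1.
Only (ii) survives; checking it on all 16 rows confirms it matches H.

ii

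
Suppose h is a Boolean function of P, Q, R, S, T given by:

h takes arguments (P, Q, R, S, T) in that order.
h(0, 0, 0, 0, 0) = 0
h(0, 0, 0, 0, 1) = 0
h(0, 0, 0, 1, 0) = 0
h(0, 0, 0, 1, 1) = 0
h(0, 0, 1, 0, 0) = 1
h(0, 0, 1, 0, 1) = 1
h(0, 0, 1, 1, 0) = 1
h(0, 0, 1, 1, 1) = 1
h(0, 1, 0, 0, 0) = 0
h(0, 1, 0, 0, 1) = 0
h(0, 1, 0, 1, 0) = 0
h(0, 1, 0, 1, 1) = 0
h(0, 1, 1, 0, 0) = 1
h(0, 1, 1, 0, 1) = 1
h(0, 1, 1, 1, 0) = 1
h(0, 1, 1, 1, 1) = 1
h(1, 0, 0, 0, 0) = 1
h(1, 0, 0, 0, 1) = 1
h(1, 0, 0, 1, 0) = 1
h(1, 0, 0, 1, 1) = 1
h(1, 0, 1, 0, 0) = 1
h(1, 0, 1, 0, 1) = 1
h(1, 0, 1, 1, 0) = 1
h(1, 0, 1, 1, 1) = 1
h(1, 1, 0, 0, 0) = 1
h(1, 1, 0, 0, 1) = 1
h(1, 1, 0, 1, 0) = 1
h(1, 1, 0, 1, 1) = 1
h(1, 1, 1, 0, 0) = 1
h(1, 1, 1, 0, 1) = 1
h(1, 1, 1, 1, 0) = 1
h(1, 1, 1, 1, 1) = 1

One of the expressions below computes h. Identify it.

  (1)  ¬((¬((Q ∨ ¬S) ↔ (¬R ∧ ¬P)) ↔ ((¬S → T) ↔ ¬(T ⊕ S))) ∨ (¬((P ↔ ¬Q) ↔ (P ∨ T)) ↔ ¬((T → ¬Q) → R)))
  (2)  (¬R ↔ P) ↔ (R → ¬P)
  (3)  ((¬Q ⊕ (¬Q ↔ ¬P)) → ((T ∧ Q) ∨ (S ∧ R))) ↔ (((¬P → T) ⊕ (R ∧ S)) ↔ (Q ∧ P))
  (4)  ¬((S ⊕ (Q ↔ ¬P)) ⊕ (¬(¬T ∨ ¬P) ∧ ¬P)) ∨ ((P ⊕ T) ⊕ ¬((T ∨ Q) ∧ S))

2

(1): at (0,0,0,1,0) it gives 1, but h = 0 — eliminated.
(3): at (0,0,0,0,0) it gives 1, but h = 0 — eliminated.
(4): at (0,0,0,0,0) it gives 1, but h = 0 — eliminated.
That leaves (2). Evaluating it on every row reproduces the table of h exactly.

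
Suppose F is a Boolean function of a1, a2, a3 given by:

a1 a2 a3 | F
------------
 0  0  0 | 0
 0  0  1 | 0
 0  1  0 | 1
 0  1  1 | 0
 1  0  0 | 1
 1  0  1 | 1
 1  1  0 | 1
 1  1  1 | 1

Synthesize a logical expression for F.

There are just 3 zero rows: (0,0,0), (0,0,1), (0,1,1). Their minterms are ¬a1·¬a2·¬a3, ¬a1·¬a2·a3, ¬a1·a2·a3; the OR of those covers precisely the 0-outputs, and negating it yields F.

F(a1, a2, a3) = not ((((not a1 and not a2) and not a3) or ((not a1 and not a2) and a3)) or ((not a1 and a2) and a3))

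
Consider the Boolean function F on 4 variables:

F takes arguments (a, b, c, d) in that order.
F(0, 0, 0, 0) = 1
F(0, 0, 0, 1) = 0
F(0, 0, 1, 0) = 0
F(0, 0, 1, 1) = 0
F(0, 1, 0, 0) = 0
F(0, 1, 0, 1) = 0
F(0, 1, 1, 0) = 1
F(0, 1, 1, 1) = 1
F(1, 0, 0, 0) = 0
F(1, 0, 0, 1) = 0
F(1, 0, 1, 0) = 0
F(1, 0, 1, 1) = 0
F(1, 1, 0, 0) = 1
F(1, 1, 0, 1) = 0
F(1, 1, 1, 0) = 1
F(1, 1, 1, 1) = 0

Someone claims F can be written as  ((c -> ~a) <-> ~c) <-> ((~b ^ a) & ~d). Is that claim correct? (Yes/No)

No

Test each input against both F and the formula:
  a=0, b=0, c=0, d=0: formula gives 1, F = 1 ✓
  a=0, b=0, c=0, d=1: formula gives 0, F = 0 ✓
  a=0, b=0, c=1, d=0: formula gives 0, F = 0 ✓
  a=0, b=0, c=1, d=1: formula gives 1, but F = 0 ✗
Row (0,0,1,1) is a counterexample, so the formula is not equivalent to F.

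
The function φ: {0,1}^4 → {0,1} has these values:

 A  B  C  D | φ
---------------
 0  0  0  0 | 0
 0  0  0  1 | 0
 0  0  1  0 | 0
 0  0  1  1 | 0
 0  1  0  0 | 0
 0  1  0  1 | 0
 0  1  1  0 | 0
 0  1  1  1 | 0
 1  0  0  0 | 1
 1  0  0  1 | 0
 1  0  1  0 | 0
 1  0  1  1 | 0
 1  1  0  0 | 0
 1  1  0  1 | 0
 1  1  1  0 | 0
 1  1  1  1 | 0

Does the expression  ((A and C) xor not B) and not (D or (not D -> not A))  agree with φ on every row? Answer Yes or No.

Check the formula against φ row by row:
  A=0, B=0, C=0, D=0: formula gives 0, φ = 0 ✓
  A=0, B=0, C=0, D=1: formula gives 0, φ = 0 ✓
  A=0, B=0, C=1, D=0: formula gives 0, φ = 0 ✓
  A=0, B=0, C=1, D=1: formula gives 0, φ = 0 ✓
  …
  A=1, B=1, C=1, D=0: formula gives 1, but φ = 0 ✗
Row (1,1,1,0) is a counterexample, so the formula is not equivalent to φ.

No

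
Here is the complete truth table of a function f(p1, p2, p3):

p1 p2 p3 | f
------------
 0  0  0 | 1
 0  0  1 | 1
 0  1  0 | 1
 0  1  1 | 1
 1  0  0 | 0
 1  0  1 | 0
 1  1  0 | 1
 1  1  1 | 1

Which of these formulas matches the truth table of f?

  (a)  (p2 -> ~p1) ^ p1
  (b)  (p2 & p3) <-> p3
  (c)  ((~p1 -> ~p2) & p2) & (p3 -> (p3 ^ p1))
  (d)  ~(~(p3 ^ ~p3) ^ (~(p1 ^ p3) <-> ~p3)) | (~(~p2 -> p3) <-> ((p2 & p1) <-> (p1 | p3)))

a

(b) disagrees with f on (0,0,1) (formula → 0, table → 1); rule it out.
(c) disagrees with f on (0,0,0) (formula → 0, table → 1); rule it out.
(d) disagrees with f on (0,1,0) (formula → 0, table → 1); rule it out.
Only (a) survives; checking it on all 8 rows confirms it matches f.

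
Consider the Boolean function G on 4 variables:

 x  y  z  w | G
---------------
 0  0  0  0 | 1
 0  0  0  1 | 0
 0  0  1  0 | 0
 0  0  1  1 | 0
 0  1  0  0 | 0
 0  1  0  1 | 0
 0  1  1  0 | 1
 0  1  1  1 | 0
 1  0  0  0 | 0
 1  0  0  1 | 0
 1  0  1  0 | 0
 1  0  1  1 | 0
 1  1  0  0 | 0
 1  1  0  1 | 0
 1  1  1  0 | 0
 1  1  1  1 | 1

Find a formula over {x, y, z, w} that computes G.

G(x, y, z, w) = ((((¬x ∧ ¬y) ∧ ¬z) ∧ ¬w) ∨ (((¬x ∧ y) ∧ z) ∧ ¬w)) ∨ (((x ∧ y) ∧ z) ∧ w)

The 1-rows are (0,0,0,0), (0,1,1,0), (1,1,1,1). Each contributes one minterm — ¬x·¬y·¬z·¬w; ¬x·y·z·¬w; x·y·z·w — and their disjunction is a sum-of-products form of G.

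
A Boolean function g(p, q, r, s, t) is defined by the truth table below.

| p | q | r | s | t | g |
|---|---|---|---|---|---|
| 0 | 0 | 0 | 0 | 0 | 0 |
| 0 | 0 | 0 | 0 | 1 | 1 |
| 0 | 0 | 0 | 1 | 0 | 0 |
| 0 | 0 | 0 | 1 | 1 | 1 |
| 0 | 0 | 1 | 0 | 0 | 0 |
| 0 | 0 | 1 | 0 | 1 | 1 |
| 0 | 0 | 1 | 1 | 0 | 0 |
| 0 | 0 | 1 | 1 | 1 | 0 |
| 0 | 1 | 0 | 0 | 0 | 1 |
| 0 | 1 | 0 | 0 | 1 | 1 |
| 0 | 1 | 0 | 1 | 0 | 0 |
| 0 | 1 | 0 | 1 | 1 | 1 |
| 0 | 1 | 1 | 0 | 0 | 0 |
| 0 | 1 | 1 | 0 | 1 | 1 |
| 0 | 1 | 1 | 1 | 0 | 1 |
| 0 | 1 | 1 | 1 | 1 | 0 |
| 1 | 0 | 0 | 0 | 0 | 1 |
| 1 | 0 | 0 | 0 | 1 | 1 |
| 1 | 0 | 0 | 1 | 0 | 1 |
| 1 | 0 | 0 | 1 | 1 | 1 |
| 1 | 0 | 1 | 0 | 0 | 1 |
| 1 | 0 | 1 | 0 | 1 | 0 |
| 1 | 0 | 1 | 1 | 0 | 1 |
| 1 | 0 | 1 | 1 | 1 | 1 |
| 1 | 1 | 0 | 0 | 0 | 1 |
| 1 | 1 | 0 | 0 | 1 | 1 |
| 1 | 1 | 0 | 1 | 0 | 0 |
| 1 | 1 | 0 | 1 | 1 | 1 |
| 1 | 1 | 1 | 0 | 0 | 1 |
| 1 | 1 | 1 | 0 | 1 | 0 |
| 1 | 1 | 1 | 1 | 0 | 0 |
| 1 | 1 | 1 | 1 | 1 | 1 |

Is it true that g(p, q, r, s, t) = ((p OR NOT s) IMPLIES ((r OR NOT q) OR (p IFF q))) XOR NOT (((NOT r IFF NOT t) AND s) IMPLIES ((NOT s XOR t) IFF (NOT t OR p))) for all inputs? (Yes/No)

No

Test each input against both g and the formula:
  p=0, q=0, r=0, s=0, t=0: formula gives 1, but g = 0 ✗
Since they disagree at (0,0,0,0,0), the expression is not a correct formula for g.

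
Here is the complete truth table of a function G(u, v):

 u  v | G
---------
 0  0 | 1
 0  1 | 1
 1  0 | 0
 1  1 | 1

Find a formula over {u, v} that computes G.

G(u, v) = u -> v

This is u → v (false only at 1,0).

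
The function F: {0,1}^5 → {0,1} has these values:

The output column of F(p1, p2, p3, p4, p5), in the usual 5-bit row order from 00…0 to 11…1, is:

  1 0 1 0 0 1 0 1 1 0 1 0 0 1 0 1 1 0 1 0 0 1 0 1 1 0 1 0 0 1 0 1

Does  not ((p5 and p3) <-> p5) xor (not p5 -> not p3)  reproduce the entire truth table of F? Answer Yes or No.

Yes

Check the formula against F row by row:
  p1=0, p2=0, p3=0, p4=0, p5=0: formula gives 1, F = 1 ✓
  p1=0, p2=0, p3=0, p4=0, p5=1: formula gives 0, F = 0 ✓
  p1=0, p2=0, p3=0, p4=1, p5=0: formula gives 1, F = 1 ✓
  p1=0, p2=0, p3=0, p4=1, p5=1: formula gives 0, F = 0 ✓
  …and likewise for the remaining 28 rows.
Every row agrees, so the formula is equivalent.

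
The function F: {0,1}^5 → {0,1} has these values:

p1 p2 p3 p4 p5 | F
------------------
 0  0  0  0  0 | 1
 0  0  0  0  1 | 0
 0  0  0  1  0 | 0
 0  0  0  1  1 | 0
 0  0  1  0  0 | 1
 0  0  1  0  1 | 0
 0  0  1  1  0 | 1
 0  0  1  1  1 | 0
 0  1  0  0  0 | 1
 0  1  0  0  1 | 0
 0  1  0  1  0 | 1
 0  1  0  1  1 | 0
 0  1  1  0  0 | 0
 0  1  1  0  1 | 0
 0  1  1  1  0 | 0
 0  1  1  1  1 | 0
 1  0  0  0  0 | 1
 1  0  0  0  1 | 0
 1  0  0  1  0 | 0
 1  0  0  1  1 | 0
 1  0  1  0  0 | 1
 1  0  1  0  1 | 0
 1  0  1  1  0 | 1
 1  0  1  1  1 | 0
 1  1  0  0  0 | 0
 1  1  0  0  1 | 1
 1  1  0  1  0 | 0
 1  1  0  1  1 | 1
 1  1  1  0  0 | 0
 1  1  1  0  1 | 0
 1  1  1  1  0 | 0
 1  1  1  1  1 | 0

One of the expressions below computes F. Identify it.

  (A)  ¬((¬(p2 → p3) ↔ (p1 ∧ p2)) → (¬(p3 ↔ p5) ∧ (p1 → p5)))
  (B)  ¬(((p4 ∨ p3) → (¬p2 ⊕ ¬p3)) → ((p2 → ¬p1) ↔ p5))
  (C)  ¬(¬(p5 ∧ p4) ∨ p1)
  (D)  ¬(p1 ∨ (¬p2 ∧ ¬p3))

B

(A) disagrees with F on (0,0,0,1,0) (formula → 1, table → 0); rule it out.
(C) disagrees with F on (0,0,0,0,0) (formula → 0, table → 1); rule it out.
(D) disagrees with F on (0,0,0,0,0) (formula → 0, table → 1); rule it out.
Only (B) survives; checking it on all 32 rows confirms it matches F.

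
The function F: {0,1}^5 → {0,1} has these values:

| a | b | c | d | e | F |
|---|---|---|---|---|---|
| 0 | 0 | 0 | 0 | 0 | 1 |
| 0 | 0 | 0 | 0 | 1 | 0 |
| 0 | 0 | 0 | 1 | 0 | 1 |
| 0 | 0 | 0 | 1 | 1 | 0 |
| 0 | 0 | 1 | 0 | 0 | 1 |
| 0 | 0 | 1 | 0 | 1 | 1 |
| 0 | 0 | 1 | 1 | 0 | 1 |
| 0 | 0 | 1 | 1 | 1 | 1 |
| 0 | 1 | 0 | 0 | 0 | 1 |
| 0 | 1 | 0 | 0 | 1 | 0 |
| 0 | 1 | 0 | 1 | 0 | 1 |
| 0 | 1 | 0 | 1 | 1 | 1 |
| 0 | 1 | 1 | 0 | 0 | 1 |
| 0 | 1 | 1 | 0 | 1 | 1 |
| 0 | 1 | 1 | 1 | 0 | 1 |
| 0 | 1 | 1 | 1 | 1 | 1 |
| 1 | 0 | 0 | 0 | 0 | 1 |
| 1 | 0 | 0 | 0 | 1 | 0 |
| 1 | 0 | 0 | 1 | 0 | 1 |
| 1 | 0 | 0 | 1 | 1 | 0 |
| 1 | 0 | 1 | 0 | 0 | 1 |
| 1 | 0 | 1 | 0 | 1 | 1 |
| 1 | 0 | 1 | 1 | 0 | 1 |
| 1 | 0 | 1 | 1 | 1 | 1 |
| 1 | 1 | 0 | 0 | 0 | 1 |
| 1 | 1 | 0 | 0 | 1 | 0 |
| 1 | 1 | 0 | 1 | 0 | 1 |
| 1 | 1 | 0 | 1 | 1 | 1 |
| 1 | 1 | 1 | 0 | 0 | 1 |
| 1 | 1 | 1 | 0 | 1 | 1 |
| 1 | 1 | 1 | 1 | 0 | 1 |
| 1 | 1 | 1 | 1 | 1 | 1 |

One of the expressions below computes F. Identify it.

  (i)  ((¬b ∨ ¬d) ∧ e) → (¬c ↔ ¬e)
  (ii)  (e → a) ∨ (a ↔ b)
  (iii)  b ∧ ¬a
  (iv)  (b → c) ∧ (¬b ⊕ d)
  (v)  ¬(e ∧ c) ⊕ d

i

(ii) disagrees with F on (0,0,0,0,1) (formula → 1, table → 0); rule it out.
(iii) disagrees with F on (0,0,0,0,0) (formula → 0, table → 1); rule it out.
(iv) disagrees with F on (0,0,0,0,1) (formula → 1, table → 0); rule it out.
(v) disagrees with F on (0,0,0,0,1) (formula → 1, table → 0); rule it out.
(i) is the remaining candidate, and it agrees with F on all 32 inputs.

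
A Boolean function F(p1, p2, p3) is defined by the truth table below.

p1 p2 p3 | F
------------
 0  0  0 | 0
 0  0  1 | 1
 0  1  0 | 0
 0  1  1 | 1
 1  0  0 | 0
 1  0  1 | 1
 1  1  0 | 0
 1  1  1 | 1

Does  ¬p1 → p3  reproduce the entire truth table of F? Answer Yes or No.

Check the formula against F row by row:
  p1=0, p2=0, p3=0: formula gives 0, F = 0 ✓
  p1=0, p2=0, p3=1: formula gives 1, F = 1 ✓
  p1=0, p2=1, p3=0: formula gives 0, F = 0 ✓
  p1=0, p2=1, p3=1: formula gives 1, F = 1 ✓
  p1=1, p2=0, p3=0: formula gives 1, but F = 0 ✗
Row (1,0,0) is a counterexample, so the formula is not equivalent to F.

No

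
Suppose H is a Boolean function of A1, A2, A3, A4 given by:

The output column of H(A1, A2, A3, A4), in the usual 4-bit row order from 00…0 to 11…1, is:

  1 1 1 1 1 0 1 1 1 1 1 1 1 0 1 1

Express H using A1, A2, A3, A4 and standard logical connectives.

H is 0 on only 2 rows — (0,1,0,1), (1,1,0,1). Writing each as a minterm (¬A1·A2·¬A3·A4, A1·A2·¬A3·A4) and OR-ing them characterizes exactly where H=0, so H is the negation of that disjunction.

H(A1, A2, A3, A4) = ~((((~A1 & A2) & ~A3) & A4) | (((A1 & A2) & ~A3) & A4))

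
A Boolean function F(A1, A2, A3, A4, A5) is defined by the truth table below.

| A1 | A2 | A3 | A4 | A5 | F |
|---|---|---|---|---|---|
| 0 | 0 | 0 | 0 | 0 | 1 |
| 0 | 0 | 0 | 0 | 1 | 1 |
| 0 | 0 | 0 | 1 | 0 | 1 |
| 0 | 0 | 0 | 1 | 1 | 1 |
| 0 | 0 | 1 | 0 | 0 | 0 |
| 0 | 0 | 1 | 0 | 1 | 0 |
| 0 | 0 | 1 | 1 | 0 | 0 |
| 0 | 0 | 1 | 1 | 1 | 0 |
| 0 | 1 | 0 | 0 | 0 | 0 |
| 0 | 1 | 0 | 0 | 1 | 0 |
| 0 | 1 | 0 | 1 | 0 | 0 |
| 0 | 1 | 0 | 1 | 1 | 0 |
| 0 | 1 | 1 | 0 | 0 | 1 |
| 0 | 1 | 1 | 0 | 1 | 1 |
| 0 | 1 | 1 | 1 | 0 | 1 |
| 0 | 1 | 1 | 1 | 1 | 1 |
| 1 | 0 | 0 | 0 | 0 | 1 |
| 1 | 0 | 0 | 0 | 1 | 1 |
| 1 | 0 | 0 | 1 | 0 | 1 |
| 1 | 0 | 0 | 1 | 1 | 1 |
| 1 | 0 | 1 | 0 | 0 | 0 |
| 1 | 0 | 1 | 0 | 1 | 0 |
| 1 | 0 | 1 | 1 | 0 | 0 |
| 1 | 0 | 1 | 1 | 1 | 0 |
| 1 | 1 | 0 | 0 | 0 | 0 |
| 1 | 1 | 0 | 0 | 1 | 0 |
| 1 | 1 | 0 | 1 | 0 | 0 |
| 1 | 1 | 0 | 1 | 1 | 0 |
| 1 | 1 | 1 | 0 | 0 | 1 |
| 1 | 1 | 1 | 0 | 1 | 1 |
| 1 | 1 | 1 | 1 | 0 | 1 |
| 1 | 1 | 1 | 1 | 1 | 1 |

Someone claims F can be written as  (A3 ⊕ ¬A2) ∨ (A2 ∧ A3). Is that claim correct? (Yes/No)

Yes

Check the formula against F row by row:
  A1=0, A2=0, A3=0, A4=0, A5=0: formula gives 1, F = 1 ✓
  A1=0, A2=0, A3=0, A4=0, A5=1: formula gives 1, F = 1 ✓
  A1=0, A2=0, A3=0, A4=1, A5=0: formula gives 1, F = 1 ✓
  A1=0, A2=0, A3=0, A4=1, A5=1: formula gives 1, F = 1 ✓
  …and likewise for the remaining 28 rows.
No disagreement on any input; they are logically equivalent.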